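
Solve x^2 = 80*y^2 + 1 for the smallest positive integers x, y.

(x, y) = (9, 1)

First expand sqrt(80) as a continued fraction. With x_i = (sqrt(80) + m_i)/d_i and (m_0, d_0) = (0, 1): a_0 = floor(sqrt(80)) = 8, since 8^2 = 64 <= 80 < 81 = 9^2.
Iterate m_{i+1} = d_i*a_i - m_i, d_{i+1} = (80 - m_{i+1}^2)/d_i, a_{i+1} = floor((a_0 + m_{i+1})/d_{i+1}):
  m_1 = 1*8 - 0 = 8, d_1 = (80 - 8^2)/1 = 16/1 = 16, a_1 = floor((8 + 8)/16) = 1.
  m_2 = 16*1 - 8 = 8, d_2 = (80 - 8^2)/16 = 16/16 = 1, a_2 = floor((8 + 8)/1) = 16.
  m_3 = 1*16 - 8 = 8, d_3 = (80 - 8^2)/1 = 16/1 = 16: (m_3, d_3) = (m_1, d_1) = (8, 16), so from here the quotients repeat a_1, a_2; the period length is 2.
So sqrt(80) = [8; (1, 16)] with period length k = 2.
k is even, so the fundamental solution of x^2 - 80y^2 = 1 is (p_{k-1}, q_{k-1}) = (p_1, q_1); compute convergents through index 1.
Convergents (p_i = a_i*p_{i-1} + p_{i-2}, q_i = a_i*q_{i-1} + q_{i-2} with p_{-2}=0, p_{-1}=1, q_{-2}=1, q_{-1}=0):
  i=0: a_0=8, p_0 = 8*1 + 0 = 8, q_0 = 8*0 + 1 = 1.
  i=1: a_1=1, p_1 = 1*8 + 1 = 9, q_1 = 1*1 + 0 = 1.
Check: 9^2 - 80*1^2 = 81 - 80 = 1, so (x, y) = (9, 1) solves the equation, and by the theorem it is the least positive solution.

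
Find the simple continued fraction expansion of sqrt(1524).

[39; (26, 78)]

Write x_i = (sqrt(1524) + m_i)/d_i with (m_0, d_0) = (0, 1). a_0 = floor(sqrt(1524)) = 39, since 39^2 = 1521 <= 1524 < 1600 = 40^2.
Iterate m_{i+1} = d_i*a_i - m_i, d_{i+1} = (1524 - m_{i+1}^2)/d_i, a_{i+1} = floor((a_0 + m_{i+1})/d_{i+1}):
  m_1 = 1*39 - 0 = 39, d_1 = (1524 - 39^2)/1 = 3/1 = 3, a_1 = floor((39 + 39)/3) = 26.
  m_2 = 3*26 - 39 = 39, d_2 = (1524 - 39^2)/3 = 3/3 = 1, a_2 = floor((39 + 39)/1) = 78.
  m_3 = 1*78 - 39 = 39, d_3 = (1524 - 39^2)/1 = 3/1 = 3: (m_3, d_3) = (m_1, d_1) = (39, 3), so from here the quotients repeat a_1, a_2; the period length is 2.
Hence the expansion of sqrt(1524) is a_0 = 39 followed by the repeating block 26, 78 (period 2).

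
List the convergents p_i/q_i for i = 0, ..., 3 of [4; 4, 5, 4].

Using the convergent recurrence p_i = a_i*p_{i-1} + p_{i-2}, q_i = a_i*q_{i-1} + q_{i-2} with p_{-2}=0, p_{-1}=1, q_{-2}=1, q_{-1}=0:
  i=0: a_0=4, p_0 = 4*1 + 0 = 4, q_0 = 4*0 + 1 = 1.
  i=1: a_1=4, p_1 = 4*4 + 1 = 17, q_1 = 4*1 + 0 = 4.
  i=2: a_2=5, p_2 = 5*17 + 4 = 89, q_2 = 5*4 + 1 = 21.
  i=3: a_3=4, p_3 = 4*89 + 17 = 373, q_3 = 4*21 + 4 = 88.

4/1, 17/4, 89/21, 373/88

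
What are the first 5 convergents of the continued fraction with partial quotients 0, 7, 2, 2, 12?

Using the convergent recurrence p_i = a_i*p_{i-1} + p_{i-2}, q_i = a_i*q_{i-1} + q_{i-2} with p_{-2}=0, p_{-1}=1, q_{-2}=1, q_{-1}=0:
  i=0: a_0=0, p_0 = 0*1 + 0 = 0, q_0 = 0*0 + 1 = 1.
  i=1: a_1=7, p_1 = 7*0 + 1 = 1, q_1 = 7*1 + 0 = 7.
  i=2: a_2=2, p_2 = 2*1 + 0 = 2, q_2 = 2*7 + 1 = 15.
  i=3: a_3=2, p_3 = 2*2 + 1 = 5, q_3 = 2*15 + 7 = 37.
  i=4: a_4=12, p_4 = 12*5 + 2 = 62, q_4 = 12*37 + 15 = 459.

0/1, 1/7, 2/15, 5/37, 62/459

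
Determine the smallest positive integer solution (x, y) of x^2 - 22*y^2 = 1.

First expand sqrt(22) as a continued fraction. With x_i = (sqrt(22) + m_i)/d_i and (m_0, d_0) = (0, 1): a_0 = floor(sqrt(22)) = 4, since 4^2 = 16 <= 22 < 25 = 5^2.
Iterate m_{i+1} = d_i*a_i - m_i, d_{i+1} = (22 - m_{i+1}^2)/d_i, a_{i+1} = floor((a_0 + m_{i+1})/d_{i+1}):
  m_1 = 1*4 - 0 = 4, d_1 = (22 - 4^2)/1 = 6/1 = 6, a_1 = floor((4 + 4)/6) = 1.
  m_2 = 6*1 - 4 = 2, d_2 = (22 - 2^2)/6 = 18/6 = 3, a_2 = floor((4 + 2)/3) = 2.
  m_3 = 3*2 - 2 = 4, d_3 = (22 - 4^2)/3 = 6/3 = 2, a_3 = floor((4 + 4)/2) = 4.
  m_4 = 2*4 - 4 = 4, d_4 = (22 - 4^2)/2 = 6/2 = 3, a_4 = floor((4 + 4)/3) = 2.
  m_5 = 3*2 - 4 = 2, d_5 = (22 - 2^2)/3 = 18/3 = 6, a_5 = floor((4 + 2)/6) = 1.
  m_6 = 6*1 - 2 = 4, d_6 = (22 - 4^2)/6 = 6/6 = 1, a_6 = floor((4 + 4)/1) = 8.
  m_7 = 1*8 - 4 = 4, d_7 = (22 - 4^2)/1 = 6/1 = 6: (m_7, d_7) = (m_1, d_1) = (4, 6), so from here the quotients repeat a_1, ..., a_6; the period length is 6.
So sqrt(22) = [4; (1, 2, 4, 2, 1, 8)] with period length k = 6.
k is even, so the fundamental solution of x^2 - 22y^2 = 1 is (p_{k-1}, q_{k-1}) = (p_5, q_5); compute convergents through index 5.
Convergents (p_i = a_i*p_{i-1} + p_{i-2}, q_i = a_i*q_{i-1} + q_{i-2} with p_{-2}=0, p_{-1}=1, q_{-2}=1, q_{-1}=0):
  i=0: a_0=4, p_0 = 4*1 + 0 = 4, q_0 = 4*0 + 1 = 1.
  i=1: a_1=1, p_1 = 1*4 + 1 = 5, q_1 = 1*1 + 0 = 1.
  i=2: a_2=2, p_2 = 2*5 + 4 = 14, q_2 = 2*1 + 1 = 3.
  i=3: a_3=4, p_3 = 4*14 + 5 = 61, q_3 = 4*3 + 1 = 13.
  i=4: a_4=2, p_4 = 2*61 + 14 = 136, q_4 = 2*13 + 3 = 29.
  i=5: a_5=1, p_5 = 1*136 + 61 = 197, q_5 = 1*29 + 13 = 42.
Check: 197^2 - 22*42^2 = 38809 - 38808 = 1, so (x, y) = (197, 42) solves the equation, and by the theorem it is the least positive solution.

(x, y) = (197, 42)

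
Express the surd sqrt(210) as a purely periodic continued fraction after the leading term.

[14; (2, 28)]

Write x_i = (sqrt(210) + m_i)/d_i with (m_0, d_0) = (0, 1). a_0 = floor(sqrt(210)) = 14, since 14^2 = 196 <= 210 < 225 = 15^2.
Iterate m_{i+1} = d_i*a_i - m_i, d_{i+1} = (210 - m_{i+1}^2)/d_i, a_{i+1} = floor((a_0 + m_{i+1})/d_{i+1}):
  m_1 = 1*14 - 0 = 14, d_1 = (210 - 14^2)/1 = 14/1 = 14, a_1 = floor((14 + 14)/14) = 2.
  m_2 = 14*2 - 14 = 14, d_2 = (210 - 14^2)/14 = 14/14 = 1, a_2 = floor((14 + 14)/1) = 28.
  m_3 = 1*28 - 14 = 14, d_3 = (210 - 14^2)/1 = 14/1 = 14: (m_3, d_3) = (m_1, d_1) = (14, 14), so from here the quotients repeat a_1, a_2; the period length is 2.
Hence the expansion of sqrt(210) is a_0 = 14 followed by the repeating block 2, 28 (period 2).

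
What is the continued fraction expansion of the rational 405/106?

[3; 1, 4, 1, 1, 2, 1, 2]

Run the Euclidean algorithm on 405 and 106; the successive quotients are the partial quotients a_0, a_1, ... (each step inverts the fractional part left over by the previous one):
  405 = 3*106 + 87, so a_0 = 3.
  106 = 1*87 + 19, so a_1 = 1.
  87 = 4*19 + 11, so a_2 = 4.
  19 = 1*11 + 8, so a_3 = 1.
  11 = 1*8 + 3, so a_4 = 1.
  8 = 2*3 + 2, so a_5 = 2.
  3 = 1*2 + 1, so a_6 = 1.
  2 = 2*1 + 0, so a_7 = 2.
The remainder reaches 0 after 8 divisions, so the expansion has 8 partial quotients, read off in order.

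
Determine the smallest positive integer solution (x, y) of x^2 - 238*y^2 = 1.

(x, y) = (11663, 756)

First expand sqrt(238) as a continued fraction. With x_i = (sqrt(238) + m_i)/d_i and (m_0, d_0) = (0, 1): a_0 = floor(sqrt(238)) = 15, since 15^2 = 225 <= 238 < 256 = 16^2.
Iterate m_{i+1} = d_i*a_i - m_i, d_{i+1} = (238 - m_{i+1}^2)/d_i, a_{i+1} = floor((a_0 + m_{i+1})/d_{i+1}):
  m_1 = 1*15 - 0 = 15, d_1 = (238 - 15^2)/1 = 13/1 = 13, a_1 = floor((15 + 15)/13) = 2.
  m_2 = 13*2 - 15 = 11, d_2 = (238 - 11^2)/13 = 117/13 = 9, a_2 = floor((15 + 11)/9) = 2.
  m_3 = 9*2 - 11 = 7, d_3 = (238 - 7^2)/9 = 189/9 = 21, a_3 = floor((15 + 7)/21) = 1.
  m_4 = 21*1 - 7 = 14, d_4 = (238 - 14^2)/21 = 42/21 = 2, a_4 = floor((15 + 14)/2) = 14.
  m_5 = 2*14 - 14 = 14, d_5 = (238 - 14^2)/2 = 42/2 = 21, a_5 = floor((15 + 14)/21) = 1.
  m_6 = 21*1 - 14 = 7, d_6 = (238 - 7^2)/21 = 189/21 = 9, a_6 = floor((15 + 7)/9) = 2.
  m_7 = 9*2 - 7 = 11, d_7 = (238 - 11^2)/9 = 117/9 = 13, a_7 = floor((15 + 11)/13) = 2.
  m_8 = 13*2 - 11 = 15, d_8 = (238 - 15^2)/13 = 13/13 = 1, a_8 = floor((15 + 15)/1) = 30.
  m_9 = 1*30 - 15 = 15, d_9 = (238 - 15^2)/1 = 13/1 = 13: (m_9, d_9) = (m_1, d_1) = (15, 13), so from here the quotients repeat a_1, ..., a_8; the period length is 8.
So sqrt(238) = [15; (2, 2, 1, 14, 1, 2, 2, 30)] with period length k = 8.
k is even, so the fundamental solution of x^2 - 238y^2 = 1 is (p_{k-1}, q_{k-1}) = (p_7, q_7); compute convergents through index 7.
Convergents (p_i = a_i*p_{i-1} + p_{i-2}, q_i = a_i*q_{i-1} + q_{i-2} with p_{-2}=0, p_{-1}=1, q_{-2}=1, q_{-1}=0):
  i=0: a_0=15, p_0 = 15*1 + 0 = 15, q_0 = 15*0 + 1 = 1.
  i=1: a_1=2, p_1 = 2*15 + 1 = 31, q_1 = 2*1 + 0 = 2.
  i=2: a_2=2, p_2 = 2*31 + 15 = 77, q_2 = 2*2 + 1 = 5.
  i=3: a_3=1, p_3 = 1*77 + 31 = 108, q_3 = 1*5 + 2 = 7.
  i=4: a_4=14, p_4 = 14*108 + 77 = 1589, q_4 = 14*7 + 5 = 103.
  i=5: a_5=1, p_5 = 1*1589 + 108 = 1697, q_5 = 1*103 + 7 = 110.
  i=6: a_6=2, p_6 = 2*1697 + 1589 = 4983, q_6 = 2*110 + 103 = 323.
  i=7: a_7=2, p_7 = 2*4983 + 1697 = 11663, q_7 = 2*323 + 110 = 756.
Check: 11663^2 - 238*756^2 = 136025569 - 136025568 = 1, so (x, y) = (11663, 756) solves the equation, and by the theorem it is the least positive solution.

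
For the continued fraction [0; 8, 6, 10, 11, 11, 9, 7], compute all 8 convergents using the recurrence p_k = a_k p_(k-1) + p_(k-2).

0/1, 1/8, 6/49, 61/498, 677/5527, 7508/61295, 68249/557182, 485251/3961569

Using the convergent recurrence p_i = a_i*p_{i-1} + p_{i-2}, q_i = a_i*q_{i-1} + q_{i-2} with p_{-2}=0, p_{-1}=1, q_{-2}=1, q_{-1}=0:
  i=0: a_0=0, p_0 = 0*1 + 0 = 0, q_0 = 0*0 + 1 = 1.
  i=1: a_1=8, p_1 = 8*0 + 1 = 1, q_1 = 8*1 + 0 = 8.
  i=2: a_2=6, p_2 = 6*1 + 0 = 6, q_2 = 6*8 + 1 = 49.
  i=3: a_3=10, p_3 = 10*6 + 1 = 61, q_3 = 10*49 + 8 = 498.
  i=4: a_4=11, p_4 = 11*61 + 6 = 677, q_4 = 11*498 + 49 = 5527.
  i=5: a_5=11, p_5 = 11*677 + 61 = 7508, q_5 = 11*5527 + 498 = 61295.
  i=6: a_6=9, p_6 = 9*7508 + 677 = 68249, q_6 = 9*61295 + 5527 = 557182.
  i=7: a_7=7, p_7 = 7*68249 + 7508 = 485251, q_7 = 7*557182 + 61295 = 3961569.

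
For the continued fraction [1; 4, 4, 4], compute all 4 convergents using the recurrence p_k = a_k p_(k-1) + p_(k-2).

1/1, 5/4, 21/17, 89/72

Using the convergent recurrence p_i = a_i*p_{i-1} + p_{i-2}, q_i = a_i*q_{i-1} + q_{i-2} with p_{-2}=0, p_{-1}=1, q_{-2}=1, q_{-1}=0:
  i=0: a_0=1, p_0 = 1*1 + 0 = 1, q_0 = 1*0 + 1 = 1.
  i=1: a_1=4, p_1 = 4*1 + 1 = 5, q_1 = 4*1 + 0 = 4.
  i=2: a_2=4, p_2 = 4*5 + 1 = 21, q_2 = 4*4 + 1 = 17.
  i=3: a_3=4, p_3 = 4*21 + 5 = 89, q_3 = 4*17 + 4 = 72.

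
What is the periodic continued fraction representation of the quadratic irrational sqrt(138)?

[11; (1, 2, 1, 22)]

Write x_i = (sqrt(138) + m_i)/d_i with (m_0, d_0) = (0, 1). a_0 = floor(sqrt(138)) = 11, since 11^2 = 121 <= 138 < 144 = 12^2.
Iterate m_{i+1} = d_i*a_i - m_i, d_{i+1} = (138 - m_{i+1}^2)/d_i, a_{i+1} = floor((a_0 + m_{i+1})/d_{i+1}):
  m_1 = 1*11 - 0 = 11, d_1 = (138 - 11^2)/1 = 17/1 = 17, a_1 = floor((11 + 11)/17) = 1.
  m_2 = 17*1 - 11 = 6, d_2 = (138 - 6^2)/17 = 102/17 = 6, a_2 = floor((11 + 6)/6) = 2.
  m_3 = 6*2 - 6 = 6, d_3 = (138 - 6^2)/6 = 102/6 = 17, a_3 = floor((11 + 6)/17) = 1.
  m_4 = 17*1 - 6 = 11, d_4 = (138 - 11^2)/17 = 17/17 = 1, a_4 = floor((11 + 11)/1) = 22.
  m_5 = 1*22 - 11 = 11, d_5 = (138 - 11^2)/1 = 17/1 = 17: (m_5, d_5) = (m_1, d_1) = (11, 17), so from here the quotients repeat a_1, ..., a_4; the period length is 4.
Hence the expansion of sqrt(138) is a_0 = 11 followed by the repeating block 1, 2, 1, 22 (period 4).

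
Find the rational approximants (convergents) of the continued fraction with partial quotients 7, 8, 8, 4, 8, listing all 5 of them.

7/1, 57/8, 463/65, 1909/268, 15735/2209

Using the convergent recurrence p_i = a_i*p_{i-1} + p_{i-2}, q_i = a_i*q_{i-1} + q_{i-2} with p_{-2}=0, p_{-1}=1, q_{-2}=1, q_{-1}=0:
  i=0: a_0=7, p_0 = 7*1 + 0 = 7, q_0 = 7*0 + 1 = 1.
  i=1: a_1=8, p_1 = 8*7 + 1 = 57, q_1 = 8*1 + 0 = 8.
  i=2: a_2=8, p_2 = 8*57 + 7 = 463, q_2 = 8*8 + 1 = 65.
  i=3: a_3=4, p_3 = 4*463 + 57 = 1909, q_3 = 4*65 + 8 = 268.
  i=4: a_4=8, p_4 = 8*1909 + 463 = 15735, q_4 = 8*268 + 65 = 2209.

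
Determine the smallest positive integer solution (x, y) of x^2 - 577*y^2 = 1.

(x, y) = (1153, 48)

First expand sqrt(577) as a continued fraction. With x_i = (sqrt(577) + m_i)/d_i and (m_0, d_0) = (0, 1): a_0 = floor(sqrt(577)) = 24, since 24^2 = 576 <= 577 < 625 = 25^2.
Iterate m_{i+1} = d_i*a_i - m_i, d_{i+1} = (577 - m_{i+1}^2)/d_i, a_{i+1} = floor((a_0 + m_{i+1})/d_{i+1}):
  m_1 = 1*24 - 0 = 24, d_1 = (577 - 24^2)/1 = 1/1 = 1, a_1 = floor((24 + 24)/1) = 48.
  m_2 = 1*48 - 24 = 24, d_2 = (577 - 24^2)/1 = 1/1 = 1: (m_2, d_2) = (m_1, d_1) = (24, 1), so from here the quotient a_1 repeats; the period length is 1.
So sqrt(577) = [24; (48)] with period length k = 1.
k is odd, so (p_{k-1}, q_{k-1}) only solves x^2 - 577y^2 = -1 and the fundamental solution of x^2 - 577y^2 = 1 is (p_{2k-1}, q_{2k-1}) = (p_1, q_1); compute convergents through index 1, running through the period twice.
Convergents (p_i = a_i*p_{i-1} + p_{i-2}, q_i = a_i*q_{i-1} + q_{i-2} with p_{-2}=0, p_{-1}=1, q_{-2}=1, q_{-1}=0):
  i=0: a_0=24, p_0 = 24*1 + 0 = 24, q_0 = 24*0 + 1 = 1.
  i=1: a_1=48, p_1 = 48*24 + 1 = 1153, q_1 = 48*1 + 0 = 48.
Indeed p_0^2 - 577*q_0^2 = 576 - 577 = -1, not +1.
Check: 1153^2 - 577*48^2 = 1329409 - 1329408 = 1, so (x, y) = (1153, 48) solves the equation, and by the theorem it is the least positive solution.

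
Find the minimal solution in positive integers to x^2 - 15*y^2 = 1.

(x, y) = (4, 1)

First expand sqrt(15) as a continued fraction. With x_i = (sqrt(15) + m_i)/d_i and (m_0, d_0) = (0, 1): a_0 = floor(sqrt(15)) = 3, since 3^2 = 9 <= 15 < 16 = 4^2.
Iterate m_{i+1} = d_i*a_i - m_i, d_{i+1} = (15 - m_{i+1}^2)/d_i, a_{i+1} = floor((a_0 + m_{i+1})/d_{i+1}):
  m_1 = 1*3 - 0 = 3, d_1 = (15 - 3^2)/1 = 6/1 = 6, a_1 = floor((3 + 3)/6) = 1.
  m_2 = 6*1 - 3 = 3, d_2 = (15 - 3^2)/6 = 6/6 = 1, a_2 = floor((3 + 3)/1) = 6.
  m_3 = 1*6 - 3 = 3, d_3 = (15 - 3^2)/1 = 6/1 = 6: (m_3, d_3) = (m_1, d_1) = (3, 6), so from here the quotients repeat a_1, a_2; the period length is 2.
So sqrt(15) = [3; (1, 6)] with period length k = 2.
k is even, so the fundamental solution of x^2 - 15y^2 = 1 is (p_{k-1}, q_{k-1}) = (p_1, q_1); compute convergents through index 1.
Convergents (p_i = a_i*p_{i-1} + p_{i-2}, q_i = a_i*q_{i-1} + q_{i-2} with p_{-2}=0, p_{-1}=1, q_{-2}=1, q_{-1}=0):
  i=0: a_0=3, p_0 = 3*1 + 0 = 3, q_0 = 3*0 + 1 = 1.
  i=1: a_1=1, p_1 = 1*3 + 1 = 4, q_1 = 1*1 + 0 = 1.
Check: 4^2 - 15*1^2 = 16 - 15 = 1, so (x, y) = (4, 1) solves the equation, and by the theorem it is the least positive solution.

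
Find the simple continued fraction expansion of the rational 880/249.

[3; 1, 1, 6, 1, 4, 1, 2]

Run the Euclidean algorithm on 880 and 249; the successive quotients are the partial quotients a_0, a_1, ... (each step inverts the fractional part left over by the previous one):
  880 = 3*249 + 133, so a_0 = 3.
  249 = 1*133 + 116, so a_1 = 1.
  133 = 1*116 + 17, so a_2 = 1.
  116 = 6*17 + 14, so a_3 = 6.
  17 = 1*14 + 3, so a_4 = 1.
  14 = 4*3 + 2, so a_5 = 4.
  3 = 1*2 + 1, so a_6 = 1.
  2 = 2*1 + 0, so a_7 = 2.
The remainder reaches 0 after 8 divisions, so the expansion has 8 partial quotients, read off in order.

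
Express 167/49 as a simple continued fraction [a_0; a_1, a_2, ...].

[3; 2, 2, 4, 2]

Run the Euclidean algorithm on 167 and 49; the successive quotients are the partial quotients a_0, a_1, ... (each step inverts the fractional part left over by the previous one):
  167 = 3*49 + 20, so a_0 = 3.
  49 = 2*20 + 9, so a_1 = 2.
  20 = 2*9 + 2, so a_2 = 2.
  9 = 4*2 + 1, so a_3 = 4.
  2 = 2*1 + 0, so a_4 = 2.
The remainder reaches 0 after 5 divisions, so the expansion has 5 partial quotients, read off in order.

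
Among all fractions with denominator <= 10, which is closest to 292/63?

37/8

Expand x = 292/63 as a continued fraction with the Euclidean algorithm:
  292 = 4*63 + 40, so a_0 = 4.
  63 = 1*40 + 23, so a_1 = 1.
  40 = 1*23 + 17, so a_2 = 1.
  23 = 1*17 + 6, so a_3 = 1.
  17 = 2*6 + 5, so a_4 = 2.
  6 = 1*5 + 1, so a_5 = 1.
  5 = 5*1 + 0, so a_6 = 5.
so x = [4; 1, 1, 1, 2, 1, 5].
Convergents (p_i = a_i*p_{i-1} + p_{i-2}, q_i = a_i*q_{i-1} + q_{i-2} with p_{-2}=0, p_{-1}=1, q_{-2}=1, q_{-1}=0), until the denominator exceeds 10:
  i=0: a_0=4, p_0 = 4*1 + 0 = 4, q_0 = 4*0 + 1 = 1.
  i=1: a_1=1, p_1 = 1*4 + 1 = 5, q_1 = 1*1 + 0 = 1.
  i=2: a_2=1, p_2 = 1*5 + 4 = 9, q_2 = 1*1 + 1 = 2.
  i=3: a_3=1, p_3 = 1*9 + 5 = 14, q_3 = 1*2 + 1 = 3.
  i=4: a_4=2, p_4 = 2*14 + 9 = 37, q_4 = 2*3 + 2 = 8.
  i=5: a_5=1, p_5 = 1*37 + 14 = 51, q_5 = 1*8 + 3 = 11.
q_5 = 11 > 10, so the last convergent with denominator <= 10 is p_4/q_4 = 37/8.
The closest fraction with denominator <= 10 is either p_4/q_4 or the intermediate fraction (k*p_4 + p_3)/(k*q_4 + q_3) with the largest k >= 1 whose denominator stays <= 10; these approach x as k grows, and every other convergent or intermediate fraction in range is farther away.
Largest k: floor((10 - q_3)/q_4) = floor((10 - 3)/8) = 0.
Since k = 0, no intermediate fraction beyond p_4/q_4 has denominator <= 10, so the convergent 37/8 is the closest (its error is |292*8 - 37*63|/(63*8) = 5/504).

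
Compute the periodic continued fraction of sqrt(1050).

Write x_i = (sqrt(1050) + m_i)/d_i with (m_0, d_0) = (0, 1). a_0 = floor(sqrt(1050)) = 32, since 32^2 = 1024 <= 1050 < 1089 = 33^2.
Iterate m_{i+1} = d_i*a_i - m_i, d_{i+1} = (1050 - m_{i+1}^2)/d_i, a_{i+1} = floor((a_0 + m_{i+1})/d_{i+1}):
  m_1 = 1*32 - 0 = 32, d_1 = (1050 - 32^2)/1 = 26/1 = 26, a_1 = floor((32 + 32)/26) = 2.
  m_2 = 26*2 - 32 = 20, d_2 = (1050 - 20^2)/26 = 650/26 = 25, a_2 = floor((32 + 20)/25) = 2.
  m_3 = 25*2 - 20 = 30, d_3 = (1050 - 30^2)/25 = 150/25 = 6, a_3 = floor((32 + 30)/6) = 10.
  m_4 = 6*10 - 30 = 30, d_4 = (1050 - 30^2)/6 = 150/6 = 25, a_4 = floor((32 + 30)/25) = 2.
  m_5 = 25*2 - 30 = 20, d_5 = (1050 - 20^2)/25 = 650/25 = 26, a_5 = floor((32 + 20)/26) = 2.
  m_6 = 26*2 - 20 = 32, d_6 = (1050 - 32^2)/26 = 26/26 = 1, a_6 = floor((32 + 32)/1) = 64.
  m_7 = 1*64 - 32 = 32, d_7 = (1050 - 32^2)/1 = 26/1 = 26: (m_7, d_7) = (m_1, d_1) = (32, 26), so from here the quotients repeat a_1, ..., a_6; the period length is 6.
Hence the expansion of sqrt(1050) is a_0 = 32 followed by the repeating block 2, 2, 10, 2, 2, 64 (period 6).

[32; (2, 2, 10, 2, 2, 64)]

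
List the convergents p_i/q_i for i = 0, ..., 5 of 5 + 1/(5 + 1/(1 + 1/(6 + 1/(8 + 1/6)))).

Using the convergent recurrence p_i = a_i*p_{i-1} + p_{i-2}, q_i = a_i*q_{i-1} + q_{i-2} with p_{-2}=0, p_{-1}=1, q_{-2}=1, q_{-1}=0:
  i=0: a_0=5, p_0 = 5*1 + 0 = 5, q_0 = 5*0 + 1 = 1.
  i=1: a_1=5, p_1 = 5*5 + 1 = 26, q_1 = 5*1 + 0 = 5.
  i=2: a_2=1, p_2 = 1*26 + 5 = 31, q_2 = 1*5 + 1 = 6.
  i=3: a_3=6, p_3 = 6*31 + 26 = 212, q_3 = 6*6 + 5 = 41.
  i=4: a_4=8, p_4 = 8*212 + 31 = 1727, q_4 = 8*41 + 6 = 334.
  i=5: a_5=6, p_5 = 6*1727 + 212 = 10574, q_5 = 6*334 + 41 = 2045.

5/1, 26/5, 31/6, 212/41, 1727/334, 10574/2045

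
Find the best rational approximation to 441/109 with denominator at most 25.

89/22

Expand x = 441/109 as a continued fraction with the Euclidean algorithm:
  441 = 4*109 + 5, so a_0 = 4.
  109 = 21*5 + 4, so a_1 = 21.
  5 = 1*4 + 1, so a_2 = 1.
  4 = 4*1 + 0, so a_3 = 4.
so x = [4; 21, 1, 4].
Convergents (p_i = a_i*p_{i-1} + p_{i-2}, q_i = a_i*q_{i-1} + q_{i-2} with p_{-2}=0, p_{-1}=1, q_{-2}=1, q_{-1}=0), until the denominator exceeds 25:
  i=0: a_0=4, p_0 = 4*1 + 0 = 4, q_0 = 4*0 + 1 = 1.
  i=1: a_1=21, p_1 = 21*4 + 1 = 85, q_1 = 21*1 + 0 = 21.
  i=2: a_2=1, p_2 = 1*85 + 4 = 89, q_2 = 1*21 + 1 = 22.
  i=3: a_3=4, p_3 = 4*89 + 85 = 441, q_3 = 4*22 + 21 = 109.
q_3 = 109 > 25, so the last convergent with denominator <= 25 is p_2/q_2 = 89/22.
The closest fraction with denominator <= 25 is either p_2/q_2 or the intermediate fraction (k*p_2 + p_1)/(k*q_2 + q_1) with the largest k >= 1 whose denominator stays <= 25; these approach x as k grows, and every other convergent or intermediate fraction in range is farther away.
Largest k: floor((25 - q_1)/q_2) = floor((25 - 21)/22) = 0.
Since k = 0, no intermediate fraction beyond p_2/q_2 has denominator <= 25, so the convergent 89/22 is the closest (its error is |441*22 - 89*109|/(109*22) = 1/2398).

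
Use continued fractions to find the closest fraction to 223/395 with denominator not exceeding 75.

Expand x = 223/395 as a continued fraction with the Euclidean algorithm:
  223 = 0*395 + 223, so a_0 = 0.
  395 = 1*223 + 172, so a_1 = 1.
  223 = 1*172 + 51, so a_2 = 1.
  172 = 3*51 + 19, so a_3 = 3.
  51 = 2*19 + 13, so a_4 = 2.
  19 = 1*13 + 6, so a_5 = 1.
  13 = 2*6 + 1, so a_6 = 2.
  6 = 6*1 + 0, so a_7 = 6.
so x = [0; 1, 1, 3, 2, 1, 2, 6].
Convergents (p_i = a_i*p_{i-1} + p_{i-2}, q_i = a_i*q_{i-1} + q_{i-2} with p_{-2}=0, p_{-1}=1, q_{-2}=1, q_{-1}=0), until the denominator exceeds 75:
  i=0: a_0=0, p_0 = 0*1 + 0 = 0, q_0 = 0*0 + 1 = 1.
  i=1: a_1=1, p_1 = 1*0 + 1 = 1, q_1 = 1*1 + 0 = 1.
  i=2: a_2=1, p_2 = 1*1 + 0 = 1, q_2 = 1*1 + 1 = 2.
  i=3: a_3=3, p_3 = 3*1 + 1 = 4, q_3 = 3*2 + 1 = 7.
  i=4: a_4=2, p_4 = 2*4 + 1 = 9, q_4 = 2*7 + 2 = 16.
  i=5: a_5=1, p_5 = 1*9 + 4 = 13, q_5 = 1*16 + 7 = 23.
  i=6: a_6=2, p_6 = 2*13 + 9 = 35, q_6 = 2*23 + 16 = 62.
  i=7: a_7=6, p_7 = 6*35 + 13 = 223, q_7 = 6*62 + 23 = 395.
q_7 = 395 > 75, so the last convergent with denominator <= 75 is p_6/q_6 = 35/62.
The closest fraction with denominator <= 75 is either p_6/q_6 or the intermediate fraction (k*p_6 + p_5)/(k*q_6 + q_5) with the largest k >= 1 whose denominator stays <= 75; these approach x as k grows, and every other convergent or intermediate fraction in range is farther away.
Largest k: floor((75 - q_5)/q_6) = floor((75 - 23)/62) = 0.
Since k = 0, no intermediate fraction beyond p_6/q_6 has denominator <= 75, so the convergent 35/62 is the closest (its error is |223*62 - 35*395|/(395*62) = 1/24490).

35/62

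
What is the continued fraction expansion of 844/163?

Run the Euclidean algorithm on 844 and 163; the successive quotients are the partial quotients a_0, a_1, ... (each step inverts the fractional part left over by the previous one):
  844 = 5*163 + 29, so a_0 = 5.
  163 = 5*29 + 18, so a_1 = 5.
  29 = 1*18 + 11, so a_2 = 1.
  18 = 1*11 + 7, so a_3 = 1.
  11 = 1*7 + 4, so a_4 = 1.
  7 = 1*4 + 3, so a_5 = 1.
  4 = 1*3 + 1, so a_6 = 1.
  3 = 3*1 + 0, so a_7 = 3.
The remainder reaches 0 after 8 divisions, so the expansion has 8 partial quotients, read off in order.

[5; 5, 1, 1, 1, 1, 1, 3]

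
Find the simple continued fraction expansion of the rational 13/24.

[0; 1, 1, 5, 2]

Run the Euclidean algorithm on 13 and 24; the successive quotients are the partial quotients a_0, a_1, ... (each step inverts the fractional part left over by the previous one):
  13 = 0*24 + 13, so a_0 = 0.
  24 = 1*13 + 11, so a_1 = 1.
  13 = 1*11 + 2, so a_2 = 1.
  11 = 5*2 + 1, so a_3 = 5.
  2 = 2*1 + 0, so a_4 = 2.
The remainder reaches 0 after 5 divisions, so the expansion has 5 partial quotients, read off in order.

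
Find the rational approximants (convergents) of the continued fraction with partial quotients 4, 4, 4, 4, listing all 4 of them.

Using the convergent recurrence p_i = a_i*p_{i-1} + p_{i-2}, q_i = a_i*q_{i-1} + q_{i-2} with p_{-2}=0, p_{-1}=1, q_{-2}=1, q_{-1}=0:
  i=0: a_0=4, p_0 = 4*1 + 0 = 4, q_0 = 4*0 + 1 = 1.
  i=1: a_1=4, p_1 = 4*4 + 1 = 17, q_1 = 4*1 + 0 = 4.
  i=2: a_2=4, p_2 = 4*17 + 4 = 72, q_2 = 4*4 + 1 = 17.
  i=3: a_3=4, p_3 = 4*72 + 17 = 305, q_3 = 4*17 + 4 = 72.

4/1, 17/4, 72/17, 305/72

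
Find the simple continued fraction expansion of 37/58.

Run the Euclidean algorithm on 37 and 58; the successive quotients are the partial quotients a_0, a_1, ... (each step inverts the fractional part left over by the previous one):
  37 = 0*58 + 37, so a_0 = 0.
  58 = 1*37 + 21, so a_1 = 1.
  37 = 1*21 + 16, so a_2 = 1.
  21 = 1*16 + 5, so a_3 = 1.
  16 = 3*5 + 1, so a_4 = 3.
  5 = 5*1 + 0, so a_5 = 5.
The remainder reaches 0 after 6 divisions, so the expansion has 6 partial quotients, read off in order.

[0; 1, 1, 1, 3, 5]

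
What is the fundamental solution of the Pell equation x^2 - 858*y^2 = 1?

First expand sqrt(858) as a continued fraction. With x_i = (sqrt(858) + m_i)/d_i and (m_0, d_0) = (0, 1): a_0 = floor(sqrt(858)) = 29, since 29^2 = 841 <= 858 < 900 = 30^2.
Iterate m_{i+1} = d_i*a_i - m_i, d_{i+1} = (858 - m_{i+1}^2)/d_i, a_{i+1} = floor((a_0 + m_{i+1})/d_{i+1}):
  m_1 = 1*29 - 0 = 29, d_1 = (858 - 29^2)/1 = 17/1 = 17, a_1 = floor((29 + 29)/17) = 3.
  m_2 = 17*3 - 29 = 22, d_2 = (858 - 22^2)/17 = 374/17 = 22, a_2 = floor((29 + 22)/22) = 2.
  m_3 = 22*2 - 22 = 22, d_3 = (858 - 22^2)/22 = 374/22 = 17, a_3 = floor((29 + 22)/17) = 3.
  m_4 = 17*3 - 22 = 29, d_4 = (858 - 29^2)/17 = 17/17 = 1, a_4 = floor((29 + 29)/1) = 58.
  m_5 = 1*58 - 29 = 29, d_5 = (858 - 29^2)/1 = 17/1 = 17: (m_5, d_5) = (m_1, d_1) = (29, 17), so from here the quotients repeat a_1, ..., a_4; the period length is 4.
So sqrt(858) = [29; (3, 2, 3, 58)] with period length k = 4.
k is even, so the fundamental solution of x^2 - 858y^2 = 1 is (p_{k-1}, q_{k-1}) = (p_3, q_3); compute convergents through index 3.
Convergents (p_i = a_i*p_{i-1} + p_{i-2}, q_i = a_i*q_{i-1} + q_{i-2} with p_{-2}=0, p_{-1}=1, q_{-2}=1, q_{-1}=0):
  i=0: a_0=29, p_0 = 29*1 + 0 = 29, q_0 = 29*0 + 1 = 1.
  i=1: a_1=3, p_1 = 3*29 + 1 = 88, q_1 = 3*1 + 0 = 3.
  i=2: a_2=2, p_2 = 2*88 + 29 = 205, q_2 = 2*3 + 1 = 7.
  i=3: a_3=3, p_3 = 3*205 + 88 = 703, q_3 = 3*7 + 3 = 24.
Check: 703^2 - 858*24^2 = 494209 - 494208 = 1, so (x, y) = (703, 24) solves the equation, and by the theorem it is the least positive solution.

(x, y) = (703, 24)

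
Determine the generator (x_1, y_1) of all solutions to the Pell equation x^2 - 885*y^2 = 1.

First expand sqrt(885) as a continued fraction. With x_i = (sqrt(885) + m_i)/d_i and (m_0, d_0) = (0, 1): a_0 = floor(sqrt(885)) = 29, since 29^2 = 841 <= 885 < 900 = 30^2.
Iterate m_{i+1} = d_i*a_i - m_i, d_{i+1} = (885 - m_{i+1}^2)/d_i, a_{i+1} = floor((a_0 + m_{i+1})/d_{i+1}):
  m_1 = 1*29 - 0 = 29, d_1 = (885 - 29^2)/1 = 44/1 = 44, a_1 = floor((29 + 29)/44) = 1.
  m_2 = 44*1 - 29 = 15, d_2 = (885 - 15^2)/44 = 660/44 = 15, a_2 = floor((29 + 15)/15) = 2.
  m_3 = 15*2 - 15 = 15, d_3 = (885 - 15^2)/15 = 660/15 = 44, a_3 = floor((29 + 15)/44) = 1.
  m_4 = 44*1 - 15 = 29, d_4 = (885 - 29^2)/44 = 44/44 = 1, a_4 = floor((29 + 29)/1) = 58.
  m_5 = 1*58 - 29 = 29, d_5 = (885 - 29^2)/1 = 44/1 = 44: (m_5, d_5) = (m_1, d_1) = (29, 44), so from here the quotients repeat a_1, ..., a_4; the period length is 4.
So sqrt(885) = [29; (1, 2, 1, 58)] with period length k = 4.
k is even, so the fundamental solution of x^2 - 885y^2 = 1 is (p_{k-1}, q_{k-1}) = (p_3, q_3); compute convergents through index 3.
Convergents (p_i = a_i*p_{i-1} + p_{i-2}, q_i = a_i*q_{i-1} + q_{i-2} with p_{-2}=0, p_{-1}=1, q_{-2}=1, q_{-1}=0):
  i=0: a_0=29, p_0 = 29*1 + 0 = 29, q_0 = 29*0 + 1 = 1.
  i=1: a_1=1, p_1 = 1*29 + 1 = 30, q_1 = 1*1 + 0 = 1.
  i=2: a_2=2, p_2 = 2*30 + 29 = 89, q_2 = 2*1 + 1 = 3.
  i=3: a_3=1, p_3 = 1*89 + 30 = 119, q_3 = 1*3 + 1 = 4.
Check: 119^2 - 885*4^2 = 14161 - 14160 = 1, so (x, y) = (119, 4) solves the equation, and by the theorem it is the least positive solution.

(x, y) = (119, 4)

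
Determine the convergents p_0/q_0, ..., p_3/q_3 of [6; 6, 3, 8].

6/1, 37/6, 117/19, 973/158

Using the convergent recurrence p_i = a_i*p_{i-1} + p_{i-2}, q_i = a_i*q_{i-1} + q_{i-2} with p_{-2}=0, p_{-1}=1, q_{-2}=1, q_{-1}=0:
  i=0: a_0=6, p_0 = 6*1 + 0 = 6, q_0 = 6*0 + 1 = 1.
  i=1: a_1=6, p_1 = 6*6 + 1 = 37, q_1 = 6*1 + 0 = 6.
  i=2: a_2=3, p_2 = 3*37 + 6 = 117, q_2 = 3*6 + 1 = 19.
  i=3: a_3=8, p_3 = 8*117 + 37 = 973, q_3 = 8*19 + 6 = 158.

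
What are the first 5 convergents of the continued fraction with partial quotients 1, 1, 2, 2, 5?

1/1, 2/1, 5/3, 12/7, 65/38

Using the convergent recurrence p_i = a_i*p_{i-1} + p_{i-2}, q_i = a_i*q_{i-1} + q_{i-2} with p_{-2}=0, p_{-1}=1, q_{-2}=1, q_{-1}=0:
  i=0: a_0=1, p_0 = 1*1 + 0 = 1, q_0 = 1*0 + 1 = 1.
  i=1: a_1=1, p_1 = 1*1 + 1 = 2, q_1 = 1*1 + 0 = 1.
  i=2: a_2=2, p_2 = 2*2 + 1 = 5, q_2 = 2*1 + 1 = 3.
  i=3: a_3=2, p_3 = 2*5 + 2 = 12, q_3 = 2*3 + 1 = 7.
  i=4: a_4=5, p_4 = 5*12 + 5 = 65, q_4 = 5*7 + 3 = 38.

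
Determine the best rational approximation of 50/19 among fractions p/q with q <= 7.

Expand x = 50/19 as a continued fraction with the Euclidean algorithm:
  50 = 2*19 + 12, so a_0 = 2.
  19 = 1*12 + 7, so a_1 = 1.
  12 = 1*7 + 5, so a_2 = 1.
  7 = 1*5 + 2, so a_3 = 1.
  5 = 2*2 + 1, so a_4 = 2.
  2 = 2*1 + 0, so a_5 = 2.
so x = [2; 1, 1, 1, 2, 2].
Convergents (p_i = a_i*p_{i-1} + p_{i-2}, q_i = a_i*q_{i-1} + q_{i-2} with p_{-2}=0, p_{-1}=1, q_{-2}=1, q_{-1}=0), until the denominator exceeds 7:
  i=0: a_0=2, p_0 = 2*1 + 0 = 2, q_0 = 2*0 + 1 = 1.
  i=1: a_1=1, p_1 = 1*2 + 1 = 3, q_1 = 1*1 + 0 = 1.
  i=2: a_2=1, p_2 = 1*3 + 2 = 5, q_2 = 1*1 + 1 = 2.
  i=3: a_3=1, p_3 = 1*5 + 3 = 8, q_3 = 1*2 + 1 = 3.
  i=4: a_4=2, p_4 = 2*8 + 5 = 21, q_4 = 2*3 + 2 = 8.
q_4 = 8 > 7, so the last convergent with denominator <= 7 is p_3/q_3 = 8/3.
The closest fraction with denominator <= 7 is either p_3/q_3 or the intermediate fraction (k*p_3 + p_2)/(k*q_3 + q_2) with the largest k >= 1 whose denominator stays <= 7; these approach x as k grows, and every other convergent or intermediate fraction in range is farther away.
Largest k: floor((7 - q_2)/q_3) = floor((7 - 2)/3) = 1.
That gives (1*8 + 5)/(1*3 + 2) = 13/5.
Compare the errors: |x - 8/3| = |50*3 - 8*19|/(19*3) = 2/57, and |x - 13/5| = |50*5 - 13*19|/(19*5) = 3/95.
Cross-multiplying, 3*57 = 171 < 190 = 2*95, so 3/95 is smaller: the intermediate fraction 13/5 is closer to x than 8/3.

13/5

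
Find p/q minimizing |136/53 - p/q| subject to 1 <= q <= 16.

41/16

Expand x = 136/53 as a continued fraction with the Euclidean algorithm:
  136 = 2*53 + 30, so a_0 = 2.
  53 = 1*30 + 23, so a_1 = 1.
  30 = 1*23 + 7, so a_2 = 1.
  23 = 3*7 + 2, so a_3 = 3.
  7 = 3*2 + 1, so a_4 = 3.
  2 = 2*1 + 0, so a_5 = 2.
so x = [2; 1, 1, 3, 3, 2].
Convergents (p_i = a_i*p_{i-1} + p_{i-2}, q_i = a_i*q_{i-1} + q_{i-2} with p_{-2}=0, p_{-1}=1, q_{-2}=1, q_{-1}=0), until the denominator exceeds 16:
  i=0: a_0=2, p_0 = 2*1 + 0 = 2, q_0 = 2*0 + 1 = 1.
  i=1: a_1=1, p_1 = 1*2 + 1 = 3, q_1 = 1*1 + 0 = 1.
  i=2: a_2=1, p_2 = 1*3 + 2 = 5, q_2 = 1*1 + 1 = 2.
  i=3: a_3=3, p_3 = 3*5 + 3 = 18, q_3 = 3*2 + 1 = 7.
  i=4: a_4=3, p_4 = 3*18 + 5 = 59, q_4 = 3*7 + 2 = 23.
q_4 = 23 > 16, so the last convergent with denominator <= 16 is p_3/q_3 = 18/7.
The closest fraction with denominator <= 16 is either p_3/q_3 or the intermediate fraction (k*p_3 + p_2)/(k*q_3 + q_2) with the largest k >= 1 whose denominator stays <= 16; these approach x as k grows, and every other convergent or intermediate fraction in range is farther away.
Largest k: floor((16 - q_2)/q_3) = floor((16 - 2)/7) = 2.
That gives (2*18 + 5)/(2*7 + 2) = 41/16.
Compare the errors: |x - 18/7| = |136*7 - 18*53|/(53*7) = 2/371, and |x - 41/16| = |136*16 - 41*53|/(53*16) = 3/848.
Cross-multiplying, 3*371 = 1113 < 1696 = 2*848, so 3/848 is smaller: the intermediate fraction 41/16 is closer to x than 18/7.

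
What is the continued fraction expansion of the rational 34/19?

Run the Euclidean algorithm on 34 and 19; the successive quotients are the partial quotients a_0, a_1, ... (each step inverts the fractional part left over by the previous one):
  34 = 1*19 + 15, so a_0 = 1.
  19 = 1*15 + 4, so a_1 = 1.
  15 = 3*4 + 3, so a_2 = 3.
  4 = 1*3 + 1, so a_3 = 1.
  3 = 3*1 + 0, so a_4 = 3.
The remainder reaches 0 after 5 divisions, so the expansion has 5 partial quotients, read off in order.

[1; 1, 3, 1, 3]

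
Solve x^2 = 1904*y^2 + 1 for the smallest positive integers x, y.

(x, y) = (28799, 660)

First expand sqrt(1904) as a continued fraction. With x_i = (sqrt(1904) + m_i)/d_i and (m_0, d_0) = (0, 1): a_0 = floor(sqrt(1904)) = 43, since 43^2 = 1849 <= 1904 < 1936 = 44^2.
Iterate m_{i+1} = d_i*a_i - m_i, d_{i+1} = (1904 - m_{i+1}^2)/d_i, a_{i+1} = floor((a_0 + m_{i+1})/d_{i+1}):
  m_1 = 1*43 - 0 = 43, d_1 = (1904 - 43^2)/1 = 55/1 = 55, a_1 = floor((43 + 43)/55) = 1.
  m_2 = 55*1 - 43 = 12, d_2 = (1904 - 12^2)/55 = 1760/55 = 32, a_2 = floor((43 + 12)/32) = 1.
  m_3 = 32*1 - 12 = 20, d_3 = (1904 - 20^2)/32 = 1504/32 = 47, a_3 = floor((43 + 20)/47) = 1.
  m_4 = 47*1 - 20 = 27, d_4 = (1904 - 27^2)/47 = 1175/47 = 25, a_4 = floor((43 + 27)/25) = 2.
  m_5 = 25*2 - 27 = 23, d_5 = (1904 - 23^2)/25 = 1375/25 = 55, a_5 = floor((43 + 23)/55) = 1.
  m_6 = 55*1 - 23 = 32, d_6 = (1904 - 32^2)/55 = 880/55 = 16, a_6 = floor((43 + 32)/16) = 4.
  m_7 = 16*4 - 32 = 32, d_7 = (1904 - 32^2)/16 = 880/16 = 55, a_7 = floor((43 + 32)/55) = 1.
  m_8 = 55*1 - 32 = 23, d_8 = (1904 - 23^2)/55 = 1375/55 = 25, a_8 = floor((43 + 23)/25) = 2.
  m_9 = 25*2 - 23 = 27, d_9 = (1904 - 27^2)/25 = 1175/25 = 47, a_9 = floor((43 + 27)/47) = 1.
  m_10 = 47*1 - 27 = 20, d_10 = (1904 - 20^2)/47 = 1504/47 = 32, a_10 = floor((43 + 20)/32) = 1.
  m_11 = 32*1 - 20 = 12, d_11 = (1904 - 12^2)/32 = 1760/32 = 55, a_11 = floor((43 + 12)/55) = 1.
  m_12 = 55*1 - 12 = 43, d_12 = (1904 - 43^2)/55 = 55/55 = 1, a_12 = floor((43 + 43)/1) = 86.
  m_13 = 1*86 - 43 = 43, d_13 = (1904 - 43^2)/1 = 55/1 = 55: (m_13, d_13) = (m_1, d_1) = (43, 55), so from here the quotients repeat a_1, ..., a_12; the period length is 12.
So sqrt(1904) = [43; (1, 1, 1, 2, 1, 4, 1, 2, 1, 1, 1, 86)] with period length k = 12.
k is even, so the fundamental solution of x^2 - 1904y^2 = 1 is (p_{k-1}, q_{k-1}) = (p_11, q_11); compute convergents through index 11.
Convergents (p_i = a_i*p_{i-1} + p_{i-2}, q_i = a_i*q_{i-1} + q_{i-2} with p_{-2}=0, p_{-1}=1, q_{-2}=1, q_{-1}=0):
  i=0: a_0=43, p_0 = 43*1 + 0 = 43, q_0 = 43*0 + 1 = 1.
  i=1: a_1=1, p_1 = 1*43 + 1 = 44, q_1 = 1*1 + 0 = 1.
  i=2: a_2=1, p_2 = 1*44 + 43 = 87, q_2 = 1*1 + 1 = 2.
  i=3: a_3=1, p_3 = 1*87 + 44 = 131, q_3 = 1*2 + 1 = 3.
  i=4: a_4=2, p_4 = 2*131 + 87 = 349, q_4 = 2*3 + 2 = 8.
  i=5: a_5=1, p_5 = 1*349 + 131 = 480, q_5 = 1*8 + 3 = 11.
  i=6: a_6=4, p_6 = 4*480 + 349 = 2269, q_6 = 4*11 + 8 = 52.
  i=7: a_7=1, p_7 = 1*2269 + 480 = 2749, q_7 = 1*52 + 11 = 63.
  i=8: a_8=2, p_8 = 2*2749 + 2269 = 7767, q_8 = 2*63 + 52 = 178.
  i=9: a_9=1, p_9 = 1*7767 + 2749 = 10516, q_9 = 1*178 + 63 = 241.
  i=10: a_10=1, p_10 = 1*10516 + 7767 = 18283, q_10 = 1*241 + 178 = 419.
  i=11: a_11=1, p_11 = 1*18283 + 10516 = 28799, q_11 = 1*419 + 241 = 660.
Check: 28799^2 - 1904*660^2 = 829382401 - 829382400 = 1, so (x, y) = (28799, 660) solves the equation, and by the theorem it is the least positive solution.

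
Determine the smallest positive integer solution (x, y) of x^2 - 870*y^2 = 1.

(x, y) = (59, 2)

First expand sqrt(870) as a continued fraction. With x_i = (sqrt(870) + m_i)/d_i and (m_0, d_0) = (0, 1): a_0 = floor(sqrt(870)) = 29, since 29^2 = 841 <= 870 < 900 = 30^2.
Iterate m_{i+1} = d_i*a_i - m_i, d_{i+1} = (870 - m_{i+1}^2)/d_i, a_{i+1} = floor((a_0 + m_{i+1})/d_{i+1}):
  m_1 = 1*29 - 0 = 29, d_1 = (870 - 29^2)/1 = 29/1 = 29, a_1 = floor((29 + 29)/29) = 2.
  m_2 = 29*2 - 29 = 29, d_2 = (870 - 29^2)/29 = 29/29 = 1, a_2 = floor((29 + 29)/1) = 58.
  m_3 = 1*58 - 29 = 29, d_3 = (870 - 29^2)/1 = 29/1 = 29: (m_3, d_3) = (m_1, d_1) = (29, 29), so from here the quotients repeat a_1, a_2; the period length is 2.
So sqrt(870) = [29; (2, 58)] with period length k = 2.
k is even, so the fundamental solution of x^2 - 870y^2 = 1 is (p_{k-1}, q_{k-1}) = (p_1, q_1); compute convergents through index 1.
Convergents (p_i = a_i*p_{i-1} + p_{i-2}, q_i = a_i*q_{i-1} + q_{i-2} with p_{-2}=0, p_{-1}=1, q_{-2}=1, q_{-1}=0):
  i=0: a_0=29, p_0 = 29*1 + 0 = 29, q_0 = 29*0 + 1 = 1.
  i=1: a_1=2, p_1 = 2*29 + 1 = 59, q_1 = 2*1 + 0 = 2.
Check: 59^2 - 870*2^2 = 3481 - 3480 = 1, so (x, y) = (59, 2) solves the equation, and by the theorem it is the least positive solution.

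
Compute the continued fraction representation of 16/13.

[1; 4, 3]

Run the Euclidean algorithm on 16 and 13; the successive quotients are the partial quotients a_0, a_1, ... (each step inverts the fractional part left over by the previous one):
  16 = 1*13 + 3, so a_0 = 1.
  13 = 4*3 + 1, so a_1 = 4.
  3 = 3*1 + 0, so a_2 = 3.
The remainder reaches 0 after 3 divisions, so the expansion has 3 partial quotients, read off in order.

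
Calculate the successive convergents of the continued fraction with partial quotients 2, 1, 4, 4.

2/1, 3/1, 14/5, 59/21

Using the convergent recurrence p_i = a_i*p_{i-1} + p_{i-2}, q_i = a_i*q_{i-1} + q_{i-2} with p_{-2}=0, p_{-1}=1, q_{-2}=1, q_{-1}=0:
  i=0: a_0=2, p_0 = 2*1 + 0 = 2, q_0 = 2*0 + 1 = 1.
  i=1: a_1=1, p_1 = 1*2 + 1 = 3, q_1 = 1*1 + 0 = 1.
  i=2: a_2=4, p_2 = 4*3 + 2 = 14, q_2 = 4*1 + 1 = 5.
  i=3: a_3=4, p_3 = 4*14 + 3 = 59, q_3 = 4*5 + 1 = 21.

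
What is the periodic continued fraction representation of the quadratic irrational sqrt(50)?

[7; (14)]

Write x_i = (sqrt(50) + m_i)/d_i with (m_0, d_0) = (0, 1). a_0 = floor(sqrt(50)) = 7, since 7^2 = 49 <= 50 < 64 = 8^2.
Iterate m_{i+1} = d_i*a_i - m_i, d_{i+1} = (50 - m_{i+1}^2)/d_i, a_{i+1} = floor((a_0 + m_{i+1})/d_{i+1}):
  m_1 = 1*7 - 0 = 7, d_1 = (50 - 7^2)/1 = 1/1 = 1, a_1 = floor((7 + 7)/1) = 14.
  m_2 = 1*14 - 7 = 7, d_2 = (50 - 7^2)/1 = 1/1 = 1: (m_2, d_2) = (m_1, d_1) = (7, 1), so from here the quotient a_1 repeats; the period length is 1.
Hence the expansion of sqrt(50) is a_0 = 7 followed by the repeating block 14 (period 1).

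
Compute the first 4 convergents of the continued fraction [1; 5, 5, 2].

1/1, 6/5, 31/26, 68/57

Using the convergent recurrence p_i = a_i*p_{i-1} + p_{i-2}, q_i = a_i*q_{i-1} + q_{i-2} with p_{-2}=0, p_{-1}=1, q_{-2}=1, q_{-1}=0:
  i=0: a_0=1, p_0 = 1*1 + 0 = 1, q_0 = 1*0 + 1 = 1.
  i=1: a_1=5, p_1 = 5*1 + 1 = 6, q_1 = 5*1 + 0 = 5.
  i=2: a_2=5, p_2 = 5*6 + 1 = 31, q_2 = 5*5 + 1 = 26.
  i=3: a_3=2, p_3 = 2*31 + 6 = 68, q_3 = 2*26 + 5 = 57.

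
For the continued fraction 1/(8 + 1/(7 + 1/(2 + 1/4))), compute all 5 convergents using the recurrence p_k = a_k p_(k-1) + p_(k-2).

0/1, 1/8, 7/57, 15/122, 67/545

Using the convergent recurrence p_i = a_i*p_{i-1} + p_{i-2}, q_i = a_i*q_{i-1} + q_{i-2} with p_{-2}=0, p_{-1}=1, q_{-2}=1, q_{-1}=0:
  i=0: a_0=0, p_0 = 0*1 + 0 = 0, q_0 = 0*0 + 1 = 1.
  i=1: a_1=8, p_1 = 8*0 + 1 = 1, q_1 = 8*1 + 0 = 8.
  i=2: a_2=7, p_2 = 7*1 + 0 = 7, q_2 = 7*8 + 1 = 57.
  i=3: a_3=2, p_3 = 2*7 + 1 = 15, q_3 = 2*57 + 8 = 122.
  i=4: a_4=4, p_4 = 4*15 + 7 = 67, q_4 = 4*122 + 57 = 545.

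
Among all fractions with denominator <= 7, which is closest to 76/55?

Expand x = 76/55 as a continued fraction with the Euclidean algorithm:
  76 = 1*55 + 21, so a_0 = 1.
  55 = 2*21 + 13, so a_1 = 2.
  21 = 1*13 + 8, so a_2 = 1.
  13 = 1*8 + 5, so a_3 = 1.
  8 = 1*5 + 3, so a_4 = 1.
  5 = 1*3 + 2, so a_5 = 1.
  3 = 1*2 + 1, so a_6 = 1.
  2 = 2*1 + 0, so a_7 = 2.
so x = [1; 2, 1, 1, 1, 1, 1, 2].
Convergents (p_i = a_i*p_{i-1} + p_{i-2}, q_i = a_i*q_{i-1} + q_{i-2} with p_{-2}=0, p_{-1}=1, q_{-2}=1, q_{-1}=0), until the denominator exceeds 7:
  i=0: a_0=1, p_0 = 1*1 + 0 = 1, q_0 = 1*0 + 1 = 1.
  i=1: a_1=2, p_1 = 2*1 + 1 = 3, q_1 = 2*1 + 0 = 2.
  i=2: a_2=1, p_2 = 1*3 + 1 = 4, q_2 = 1*2 + 1 = 3.
  i=3: a_3=1, p_3 = 1*4 + 3 = 7, q_3 = 1*3 + 2 = 5.
  i=4: a_4=1, p_4 = 1*7 + 4 = 11, q_4 = 1*5 + 3 = 8.
q_4 = 8 > 7, so the last convergent with denominator <= 7 is p_3/q_3 = 7/5.
The closest fraction with denominator <= 7 is either p_3/q_3 or the intermediate fraction (k*p_3 + p_2)/(k*q_3 + q_2) with the largest k >= 1 whose denominator stays <= 7; these approach x as k grows, and every other convergent or intermediate fraction in range is farther away.
Largest k: floor((7 - q_2)/q_3) = floor((7 - 3)/5) = 0.
Since k = 0, no intermediate fraction beyond p_3/q_3 has denominator <= 7, so the convergent 7/5 is the closest (its error is |76*5 - 7*55|/(55*5) = 5/275).

7/5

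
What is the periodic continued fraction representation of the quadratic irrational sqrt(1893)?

[43; (1, 1, 28, 1, 1, 86)]

Write x_i = (sqrt(1893) + m_i)/d_i with (m_0, d_0) = (0, 1). a_0 = floor(sqrt(1893)) = 43, since 43^2 = 1849 <= 1893 < 1936 = 44^2.
Iterate m_{i+1} = d_i*a_i - m_i, d_{i+1} = (1893 - m_{i+1}^2)/d_i, a_{i+1} = floor((a_0 + m_{i+1})/d_{i+1}):
  m_1 = 1*43 - 0 = 43, d_1 = (1893 - 43^2)/1 = 44/1 = 44, a_1 = floor((43 + 43)/44) = 1.
  m_2 = 44*1 - 43 = 1, d_2 = (1893 - 1^2)/44 = 1892/44 = 43, a_2 = floor((43 + 1)/43) = 1.
  m_3 = 43*1 - 1 = 42, d_3 = (1893 - 42^2)/43 = 129/43 = 3, a_3 = floor((43 + 42)/3) = 28.
  m_4 = 3*28 - 42 = 42, d_4 = (1893 - 42^2)/3 = 129/3 = 43, a_4 = floor((43 + 42)/43) = 1.
  m_5 = 43*1 - 42 = 1, d_5 = (1893 - 1^2)/43 = 1892/43 = 44, a_5 = floor((43 + 1)/44) = 1.
  m_6 = 44*1 - 1 = 43, d_6 = (1893 - 43^2)/44 = 44/44 = 1, a_6 = floor((43 + 43)/1) = 86.
  m_7 = 1*86 - 43 = 43, d_7 = (1893 - 43^2)/1 = 44/1 = 44: (m_7, d_7) = (m_1, d_1) = (43, 44), so from here the quotients repeat a_1, ..., a_6; the period length is 6.
Hence the expansion of sqrt(1893) is a_0 = 43 followed by the repeating block 1, 1, 28, 1, 1, 86 (period 6).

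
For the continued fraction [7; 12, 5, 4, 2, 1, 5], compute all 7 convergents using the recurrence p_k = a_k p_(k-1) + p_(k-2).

Using the convergent recurrence p_i = a_i*p_{i-1} + p_{i-2}, q_i = a_i*q_{i-1} + q_{i-2} with p_{-2}=0, p_{-1}=1, q_{-2}=1, q_{-1}=0:
  i=0: a_0=7, p_0 = 7*1 + 0 = 7, q_0 = 7*0 + 1 = 1.
  i=1: a_1=12, p_1 = 12*7 + 1 = 85, q_1 = 12*1 + 0 = 12.
  i=2: a_2=5, p_2 = 5*85 + 7 = 432, q_2 = 5*12 + 1 = 61.
  i=3: a_3=4, p_3 = 4*432 + 85 = 1813, q_3 = 4*61 + 12 = 256.
  i=4: a_4=2, p_4 = 2*1813 + 432 = 4058, q_4 = 2*256 + 61 = 573.
  i=5: a_5=1, p_5 = 1*4058 + 1813 = 5871, q_5 = 1*573 + 256 = 829.
  i=6: a_6=5, p_6 = 5*5871 + 4058 = 33413, q_6 = 5*829 + 573 = 4718.

7/1, 85/12, 432/61, 1813/256, 4058/573, 5871/829, 33413/4718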